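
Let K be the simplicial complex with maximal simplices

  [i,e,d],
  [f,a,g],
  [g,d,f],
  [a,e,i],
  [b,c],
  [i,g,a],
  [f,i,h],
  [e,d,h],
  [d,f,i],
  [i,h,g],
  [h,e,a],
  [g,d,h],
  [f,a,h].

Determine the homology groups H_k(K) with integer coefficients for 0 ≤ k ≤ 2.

Fix the vertex order a < b < c < d < e < f < g < h < i and write every simplex with vertices in increasing order. Then dim K = 2 and the simplices of K are:

  0-simplices (9): a, b, c, d, e, f, g, h, i
  1-simplices (19): ae, af, ag, ah, ai, bc, de, df, dg, dh, di, eh, ei, fg, fh, fi, gh, gi, hi
  2-simplices (12): aeh, aei, afg, afh, agi, deh, dei, dfg, dfi, dgh, fhi, ghi

so the chain groups are C_0 ≅ Z^9, C_1 ≅ Z^19, C_2 ≅ Z^12.

∂_1: C_1 → C_0 is given by ∂[p,q] = [q] − [p]. For instance
  ∂df = f − d.
As a 9×19 matrix over Z this has rank 7, with invariant factors (1,1,1,1,1,1,1).

Boundary ∂_2: C_2 → C_1 sends each 2-simplex [p,q,r] to [q,r] − [p,r] + [p,q]. For instance
  ∂aei = ei − ai + ae,
  ∂deh = eh − dh + de.
As a 19×12 matrix over Z this has rank 12, with invariant factors (1,1,1,1,1,1,1,1,1,1,1,2).

From H_k ≅ ker(∂_k) / im(∂_{k+1}) we obtain:

  H_0: rank C_0 − rank ∂_1 = 9 − 7 = 2, and the invariant factors of ∂_1 are all 1, so H_0 = Z^2.
  H_1: rank ker ∂_1 − rank ∂_2 = (19 − 7) − 12 = 0, and ∂_2 has invariant factor 2 > 1, so H_1 = Z/2.
  H_2: rank ker ∂_2 − rank ∂_3 = (12 − 12) − 0 = 0, and there is no ∂_3, so H_2 = 0.

H_0 ≅ Z^2,  H_1 ≅ Z/2,  H_2 = 0.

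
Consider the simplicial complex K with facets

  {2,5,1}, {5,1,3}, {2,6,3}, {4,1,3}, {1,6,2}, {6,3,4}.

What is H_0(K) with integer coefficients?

H_0 ≅ Z.

Take the total order 1 < 2 < 3 < 4 < 5 < 6 on the vertex set. Then K (dimension 2) consists of the simplices:

  0-simplices (6): [1], [2], [3], [4], [5], [6]
  1-simplices (12): [1,2], [1,3], [1,4], [1,5], [1,6], [2,3], [2,5], [2,6], [3,4], [3,5], [3,6], [4,6]
  2-simplices (6): [1,2,5], [1,2,6], [1,3,4], [1,3,5], [2,3,6], [3,4,6]

so the chain groups are C_0 ≅ Z^6, C_1 ≅ Z^12, C_2 ≅ Z^6.

Boundary ∂_1: C_1 → C_0 is given by ∂[p,q] = [q] − [p].
The 6×12 boundary matrix has rank 5 and Smith normal form diag(1,1,1,1,1).

Boundary ∂_2: C_2 → C_1 sends each 2-simplex [p,q,r] to [q,r] − [p,r] + [p,q]. For instance
  ∂[1,2,6] = [2,6] − [1,6] + [1,2],
  ∂[1,2,5] = [2,5] − [1,5] + [1,2].
This gives a 12×6 integer matrix of rank 6; reducing to Smith normal form yields diagonal entries (1,1,1,1,1,1).

From H_k ≅ ker(∂_k) / im(∂_{k+1}) we obtain:

  H_0: rank C_0 − rank ∂_1 = 6 − 5 = 1, and the invariant factors of ∂_1 are all 1, so H_0 = Z.

(K is a triangulation of the cylinder S^1 x I.)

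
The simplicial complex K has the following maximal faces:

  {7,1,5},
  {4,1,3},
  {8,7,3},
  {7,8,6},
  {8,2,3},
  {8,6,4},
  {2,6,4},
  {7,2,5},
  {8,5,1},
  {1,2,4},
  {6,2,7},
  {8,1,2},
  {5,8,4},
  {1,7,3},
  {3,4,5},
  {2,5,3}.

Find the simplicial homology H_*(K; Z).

H_0 ≅ Z,  H_1 ≅ Z^2,  H_2 ≅ Z.

We work with the vertex ordering 1 < 2 < 3 < 4 < 5 < 6 < 7 < 8. The simplices of K, each written with vertices in increasing order, are:

  0-simplices (8): [1], [2], [3], [4], [5], [6], [7], [8]
  1-simplices (24): (24 of them)
  2-simplices (16): [1,2,4], [1,2,8], [1,3,4], [1,3,7], [1,5,7], [1,5,8], [2,3,5], [2,3,8], [2,4,6], [2,5,7], [2,6,7], [3,4,5], [3,7,8], [4,5,8], [4,6,8], [6,7,8]

giving chain groups C_0 ≅ Z^8, C_1 ≅ Z^24, C_2 ≅ Z^16.

∂_1: C_1 → C_0 is given by ∂[p,q] = [q] − [p].
As a 8×24 matrix over Z this has rank 7, with invariant factors (1,1,1,1,1,1,1).

∂_2: C_2 → C_1 maps a triangle to the signed sum of its edges. For instance
  ∂[2,4,6] = [4,6] − [2,6] + [2,4],
  ∂[1,2,4] = [2,4] − [1,4] + [1,2].
The 24×16 boundary matrix has rank 15 and Smith normal form diag(1,1,1,1,1,1,1,1,1,1,1,1,1,1,1).

Now H_k = ker ∂_k / im ∂_{k+1}, so:

  H_0: rank C_0 − rank ∂_1 = 8 − 7 = 1, and the invariant factors of ∂_1 are all 1, so H_0 = Z.
  H_1: rank ker ∂_1 − rank ∂_2 = (24 − 7) − 15 = 2, and the invariant factors of ∂_2 are all 1, so H_1 = Z^2.
  H_2: rank ker ∂_2 − rank ∂_3 = (16 − 15) − 0 = 1, and there is no ∂_3, so H_2 = Z.

(K is a triangulation of the torus T^2.)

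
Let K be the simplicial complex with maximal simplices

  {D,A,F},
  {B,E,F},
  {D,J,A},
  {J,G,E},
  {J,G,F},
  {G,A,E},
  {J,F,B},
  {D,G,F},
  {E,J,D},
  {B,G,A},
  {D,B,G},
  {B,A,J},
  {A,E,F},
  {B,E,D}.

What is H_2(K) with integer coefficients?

Take the total order A < B < D < E < F < G < J on the vertex set. Then K (dimension 2) consists of the simplices:

  0-simplices (7): A, B, D, E, F, G, J
  1-simplices (21): AB, AD, AE, AF, AG, AJ, BD, BE, BF, BG, BJ, DE, DF, DG, DJ, EF, EG, EJ, FG, FJ, GJ
  2-simplices (14): ABG, ABJ, ADF, ADJ, AEF, AEG, BDE, BDG, BEF, BFJ, DEJ, DFG, EGJ, FGJ

Hence C_0 ≅ Z^7, C_1 ≅ Z^21, C_2 ≅ Z^14.

Boundary ∂_1: C_1 → C_0 sends each edge [p,q] (with p < q) to q − p.
The 7×21 boundary matrix has rank 6 and Smith normal form diag(1,1,1,1,1,1).

Boundary ∂_2: C_2 → C_1 maps a triangle to the signed sum of its edges. For instance
  ∂ABG = BG − AG + AB,
  ∂BEF = EF − BF + BE.
The resulting 21×14 matrix has rank 13, and its Smith normal form has invariant factors (1,1,1,1,1,1,1,1,1,1,1,1,1).

Now H_k = ker ∂_k / im ∂_{k+1}, so:

  H_2: rank ker ∂_2 − rank ∂_3 = (14 − 13) − 0 = 1, and there is no ∂_3, so H_2 = Z.

H_2 = Z.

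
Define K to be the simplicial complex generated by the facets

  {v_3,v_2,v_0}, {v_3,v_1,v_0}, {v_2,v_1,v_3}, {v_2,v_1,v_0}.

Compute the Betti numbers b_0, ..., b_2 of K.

b_0 = 1, b_1 = 0, b_2 = 1.

Order the vertices as v_0 < v_1 < v_2 < v_3. Listing each simplex with vertices in this order, K has dimension 2 with simplices:

  0-simplices (4): [v_0], [v_1], [v_2], [v_3]
  1-simplices (6): [v_0,v_1], [v_0,v_2], [v_0,v_3], [v_1,v_2], [v_1,v_3], [v_2,v_3]
  2-simplices (4): [v_0,v_1,v_2], [v_0,v_1,v_3], [v_0,v_2,v_3], [v_1,v_2,v_3]

Hence C_0 ≅ Z^4, C_1 ≅ Z^6, C_2 ≅ Z^4.

Boundary ∂_1: C_1 → C_0 is given by ∂[p,q] = [q] − [p].
The resulting 4×6 matrix has rank 3, and its Smith normal form has invariant factors (1,1,1).

∂_2: C_2 → C_1 acts by ∂[p,q,r] = [q,r] − [p,r] + [p,q]. For instance
  ∂[v_0,v_1,v_2] = [v_1,v_2] − [v_0,v_2] + [v_0,v_1],
  ∂[v_1,v_2,v_3] = [v_2,v_3] − [v_1,v_3] + [v_1,v_2].
As a 6×4 matrix over Z this has rank 3, with invariant factors (1,1,1).

From H_k ≅ ker(∂_k) / im(∂_{k+1}) we obtain:

  H_0: rank C_0 − rank ∂_1 = 4 − 3 = 1, and the invariant factors of ∂_1 are all 1, so H_0 = Z.
  H_1: rank ker ∂_1 − rank ∂_2 = (6 − 3) − 3 = 0, and the invariant factors of ∂_2 are all 1, so H_1 = 0.
  H_2: rank ker ∂_2 − rank ∂_3 = (4 − 3) − 0 = 1, and there is no ∂_3, so H_2 = Z.

As a check, the Euler characteristic is 4 − 6 + 4 = 2, which agrees with 1 − 0 + 1 = 2.

Hence the Betti numbers are b_0 = 1, b_1 = 0, b_2 = 1.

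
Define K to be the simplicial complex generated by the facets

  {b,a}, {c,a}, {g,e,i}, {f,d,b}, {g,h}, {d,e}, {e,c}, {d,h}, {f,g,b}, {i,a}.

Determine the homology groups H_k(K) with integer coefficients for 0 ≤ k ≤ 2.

H_0 ≅ Z,  H_1 ≅ Z^4,  H_2 = 0.

Order the vertices as a < b < c < d < e < f < g < h < i. Listing each simplex with vertices in this order, K has dimension 2 with simplices:

  0-simplices (9): a, b, c, d, e, f, g, h, i
  1-simplices (15): ab, ac, ai, bd, bf, bg, ce, de, df, dh, eg, ei, fg, gh, gi
  2-simplices (3): bdf, bfg, egi

so the chain groups are C_0 ≅ Z^9, C_1 ≅ Z^15, C_2 ≅ Z^3.

Boundary ∂_1: C_1 → C_0 is given by ∂[p,q] = [q] − [p]. For instance
  ∂fg = g − f.
As a 9×15 matrix over Z this has rank 8, with invariant factors (1,1,1,1,1,1,1,1).

∂_2: C_2 → C_1 sends each 2-simplex [p,q,r] to [q,r] − [p,r] + [p,q]. For instance
  ∂egi = gi − ei + eg,
  ∂bfg = fg − bg + bf.
The 15×3 boundary matrix has rank 3 and Smith normal form diag(1,1,1).

From H_k ≅ ker(∂_k) / im(∂_{k+1}) we obtain:

  H_0: rank C_0 − rank ∂_1 = 9 − 8 = 1, and the invariant factors of ∂_1 are all 1, so H_0 ≅ Z.
  H_1: rank ker ∂_1 − rank ∂_2 = (15 − 8) − 3 = 4, and the invariant factors of ∂_2 are all 1, so H_1 ≅ Z^4.
  H_2: rank ker ∂_2 − rank ∂_3 = (3 − 3) − 0 = 0, and there is no ∂_3, so H_2 ≅ 0.

As a check, the Euler characteristic is 9 − 15 + 3 = -3, which agrees with 1 − 4 + 0 = -3.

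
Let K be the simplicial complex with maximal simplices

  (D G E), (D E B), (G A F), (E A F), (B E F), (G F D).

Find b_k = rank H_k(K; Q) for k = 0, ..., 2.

Fix the vertex order A < B < D < E < F < G and write every simplex with vertices in increasing order. Then dim K = 2 and the simplices of K are:

  0-simplices (6): A, B, D, E, F, G
  1-simplices (12): AE, AF, AG, BD, BE, BF, DE, DF, DG, EF, EG, FG
  2-simplices (6): AEF, AFG, BDE, BEF, DEG, DFG

so the chain groups are C_0 ≅ Z^6, C_1 ≅ Z^12, C_2 ≅ Z^6.

The boundary map ∂_1: C_1 → C_0 sends each edge [p,q] (with p < q) to q − p. For instance
  ∂BF = F − B.
As a 6×12 matrix over Z this has rank 5, with invariant factors (1,1,1,1,1).

The boundary map ∂_2: C_2 → C_1 acts by ∂[p,q,r] = [q,r] − [p,r] + [p,q]. For instance
  ∂BDE = DE − BE + BD,
  ∂DEG = EG − DG + DE.
This gives a 12×6 integer matrix of rank 6; reducing to Smith normal form yields diagonal entries (1,1,1,1,1,1).

From H_k ≅ ker(∂_k) / im(∂_{k+1}) we obtain:

  H_0: rank C_0 − rank ∂_1 = 6 − 5 = 1, and the invariant factors of ∂_1 are all 1, so H_0 = Z.
  H_1: rank ker ∂_1 − rank ∂_2 = (12 − 5) − 6 = 1, and the invariant factors of ∂_2 are all 1, so H_1 = Z.
  H_2: rank ker ∂_2 − rank ∂_3 = (6 − 6) − 0 = 0, and there is no ∂_3, so H_2 = 0.

Hence the Betti numbers are b_0 = 1, b_1 = 1, b_2 = 0.

b_0 = 1, b_1 = 1, b_2 = 0.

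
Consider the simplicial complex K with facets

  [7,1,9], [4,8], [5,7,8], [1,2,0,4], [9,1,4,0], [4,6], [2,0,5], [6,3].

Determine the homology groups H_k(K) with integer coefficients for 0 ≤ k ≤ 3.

Take the total order 0 < 1 < 2 < 3 < 4 < 5 < 6 < 7 < 8 < 9 on the vertex set. Then K (dimension 3) consists of the simplices:

  0-simplices (10): [0], [1], [2], [3], [4], [5], [6], [7], [8], [9]
  1-simplices (19): [0,1], [0,2], [0,4], [0,5], [0,9], [1,2], [1,4], [1,7], [1,9], [2,4], [2,5], [3,6], [4,6], [4,8], [4,9], [5,7], [5,8], [7,8], [7,9]
  2-simplices (10): [0,1,2], [0,1,4], [0,1,9], [0,2,4], [0,2,5], [0,4,9], [1,2,4], [1,4,9], [1,7,9], [5,7,8]
  3-simplices (2): [0,1,2,4], [0,1,4,9]

Hence C_0 ≅ Z^10, C_1 ≅ Z^19, C_2 ≅ Z^10, C_3 ≅ Z^2.

Boundary ∂_1: C_1 → C_0 is given by ∂[p,q] = [q] − [p].
The 10×19 boundary matrix has rank 9 and Smith normal form diag(1,1,1,1,1,1,1,1,1).

Boundary ∂_2: C_2 → C_1 acts by ∂[p,q,r] = [q,r] − [p,r] + [p,q]. For instance
  ∂[0,2,4] = [2,4] − [0,4] + [0,2],
  ∂[5,7,8] = [7,8] − [5,8] + [5,7].
This gives a 19×10 integer matrix of rank 8; reducing to Smith normal form yields diagonal entries (1,1,1,1,1,1,1,1).

∂_3: C_3 → C_2 sends each 3-simplex σ to the alternating sum Σ_i (−1)^i (σ with its i-th vertex removed). For instance
  ∂[0,1,2,4] = [1,2,4] − [0,2,4] + [0,1,4] − [0,1,2],
  ∂[0,1,4,9] = [1,4,9] − [0,4,9] + [0,1,9] − [0,1,4].
This gives a 10×2 integer matrix of rank 2; reducing to Smith normal form yields diagonal entries (1,1).

Now H_k = ker ∂_k / im ∂_{k+1}, so:

  H_0: rank C_0 − rank ∂_1 = 10 − 9 = 1, and the invariant factors of ∂_1 are all 1, so H_0 = Z.
  H_1: rank ker ∂_1 − rank ∂_2 = (19 − 9) − 8 = 2, and the invariant factors of ∂_2 are all 1, so H_1 = Z^2.
  H_2: rank ker ∂_2 − rank ∂_3 = (10 − 8) − 2 = 0, and the invariant factors of ∂_3 are all 1, so H_2 = 0.
  H_3: rank ker ∂_3 − rank ∂_4 = (2 − 2) − 0 = 0, and there is no ∂_4, so H_3 = 0.

H_0 ≅ Z,  H_1 ≅ Z^2,  H_2 = 0,  H_3 = 0.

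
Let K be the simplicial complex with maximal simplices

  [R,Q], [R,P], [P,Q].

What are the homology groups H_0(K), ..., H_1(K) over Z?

Take the total order P < Q < R on the vertex set. Then K (dimension 1) consists of the simplices:

  0-simplices (3): P, Q, R
  1-simplices (3): PQ, PR, QR

so the chain groups are C_0 ≅ Z^3, C_1 ≅ Z^3.

Boundary ∂_1: C_1 → C_0 sends each edge [p,q] (with p < q) to q − p.
This gives a 3×3 integer matrix of rank 2; reducing to Smith normal form yields diagonal entries (1,1).

Reading off H_k = ker ∂_k / im ∂_{k+1}:

  H_0: rank C_0 − rank ∂_1 = 3 − 2 = 1, and the invariant factors of ∂_1 are all 1, so H_0 ≅ Z.
  H_1: rank ker ∂_1 − rank ∂_2 = (3 − 2) − 0 = 1, and there is no ∂_2, so H_1 ≅ Z.

(K is a triangulation of the circle S^1.)

H_0 ≅ Z,  H_1 ≅ Z.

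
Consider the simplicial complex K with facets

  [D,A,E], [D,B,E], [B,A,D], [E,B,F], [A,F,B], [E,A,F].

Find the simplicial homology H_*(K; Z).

Order the vertices as A < B < D < E < F. Listing each simplex with vertices in this order, K has dimension 2 with simplices:

  0-simplices (5): A, B, D, E, F
  1-simplices (9): AB, AD, AE, AF, BD, BE, BF, DE, EF
  2-simplices (6): ABD, ABF, ADE, AEF, BDE, BEF

giving chain groups C_0 ≅ Z^5, C_1 ≅ Z^9, C_2 ≅ Z^6.

Boundary ∂_1: C_1 → C_0 maps an edge to its endpoints' difference, ∂[p,q] = q − p.
The resulting 5×9 matrix has rank 4, and its Smith normal form has invariant factors (1,1,1,1).

The boundary map ∂_2: C_2 → C_1 sends each 2-simplex [p,q,r] to [q,r] − [p,r] + [p,q]. For instance
  ∂ABD = BD − AD + AB,
  ∂AEF = EF − AF + AE.
This gives a 9×6 integer matrix of rank 5; reducing to Smith normal form yields diagonal entries (1,1,1,1,1).

Now H_k = ker ∂_k / im ∂_{k+1}, so:

  H_0: rank C_0 − rank ∂_1 = 5 − 4 = 1, and the invariant factors of ∂_1 are all 1, so H_0 ≅ Z.
  H_1: rank ker ∂_1 − rank ∂_2 = (9 − 4) − 5 = 0, and the invariant factors of ∂_2 are all 1, so H_1 ≅ 0.
  H_2: rank ker ∂_2 − rank ∂_3 = (6 − 5) − 0 = 1, and there is no ∂_3, so H_2 ≅ Z.

As a check, the Euler characteristic is 5 − 9 + 6 = 2, which agrees with 1 − 0 + 1 = 2.

H_0 = Z,  H_1 = 0,  H_2 = Z.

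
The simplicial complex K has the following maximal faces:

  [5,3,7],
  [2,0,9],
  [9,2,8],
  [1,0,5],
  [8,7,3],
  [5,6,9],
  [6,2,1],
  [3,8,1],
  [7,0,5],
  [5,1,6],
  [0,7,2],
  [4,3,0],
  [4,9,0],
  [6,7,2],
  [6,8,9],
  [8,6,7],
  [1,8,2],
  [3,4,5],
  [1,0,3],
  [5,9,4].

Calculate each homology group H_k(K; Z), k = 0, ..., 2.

H_0 ≅ Z,  H_1 ≅ Z ⊕ Z/2,  H_2 = 0.

K has 10 vertices, 30 edges, 20 triangles.
rank ∂_0 = 0, rank ∂_1 = 9 ⇒ b_0 = 10 − 0 − 9 = 1; all invariant factors of ∂_1 are 1 so no torsion. So H_0 = Z.
rank ∂_1 = 9, rank ∂_2 = 20 ⇒ b_1 = 30 − 9 − 20 = 1; ∂_2 has invariant factor(s) [2] giving torsion. So H_1 = Z ⊕ Z/2.
rank ∂_2 = 20, rank ∂_3 = 0 ⇒ b_2 = 20 − 20 − 0 = 0. So H_2 = 0.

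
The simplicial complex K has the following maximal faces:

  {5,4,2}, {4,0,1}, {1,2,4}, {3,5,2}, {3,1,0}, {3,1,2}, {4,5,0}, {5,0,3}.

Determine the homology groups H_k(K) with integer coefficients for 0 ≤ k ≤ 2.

H_0 ≅ Z,  H_1 = 0,  H_2 ≅ Z.

Order the vertices as 0 < 1 < 2 < 3 < 4 < 5. Listing each simplex with vertices in this order, K has dimension 2 with simplices:

  0-simplices (6): [0], [1], [2], [3], [4], [5]
  1-simplices (12): [0,1], [0,3], [0,4], [0,5], [1,2], [1,3], [1,4], [2,3], [2,4], [2,5], [3,5], [4,5]
  2-simplices (8): [0,1,3], [0,1,4], [0,3,5], [0,4,5], [1,2,3], [1,2,4], [2,3,5], [2,4,5]

giving chain groups C_0 ≅ Z^6, C_1 ≅ Z^12, C_2 ≅ Z^8.

The boundary map ∂_1: C_1 → C_0 sends each edge [p,q] (with p < q) to q − p.
As a 6×12 matrix over Z this has rank 5, with invariant factors (1,1,1,1,1).

The boundary map ∂_2: C_2 → C_1 maps a triangle to the signed sum of its edges. For instance
  ∂[1,2,4] = [2,4] − [1,4] + [1,2],
  ∂[2,4,5] = [4,5] − [2,5] + [2,4].
As a 12×8 matrix over Z this has rank 7, with invariant factors (1,1,1,1,1,1,1).

Reading off H_k = ker ∂_k / im ∂_{k+1}:

  H_0: rank C_0 − rank ∂_1 = 6 − 5 = 1, and the invariant factors of ∂_1 are all 1, so H_0 ≅ Z.
  H_1: rank ker ∂_1 − rank ∂_2 = (12 − 5) − 7 = 0, and the invariant factors of ∂_2 are all 1, so H_1 ≅ 0.
  H_2: rank ker ∂_2 − rank ∂_3 = (8 − 7) − 0 = 1, and there is no ∂_3, so H_2 ≅ Z.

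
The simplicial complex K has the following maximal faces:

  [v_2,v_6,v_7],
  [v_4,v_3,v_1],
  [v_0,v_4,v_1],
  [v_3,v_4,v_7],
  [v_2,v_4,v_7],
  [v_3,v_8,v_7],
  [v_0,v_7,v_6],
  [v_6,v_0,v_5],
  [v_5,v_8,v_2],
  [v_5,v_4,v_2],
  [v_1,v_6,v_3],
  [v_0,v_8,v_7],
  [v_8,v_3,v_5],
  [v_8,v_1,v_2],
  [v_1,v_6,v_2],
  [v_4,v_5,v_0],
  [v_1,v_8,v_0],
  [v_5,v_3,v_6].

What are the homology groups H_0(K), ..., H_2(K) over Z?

Fix the vertex order v_0 < v_1 < v_2 < v_3 < v_4 < v_5 < v_6 < v_7 < v_8 and write every simplex with vertices in increasing order. Then dim K = 2 and the simplices of K are:

  0-simplices (9): [v_0], [v_1], [v_2], [v_3], [v_4], [v_5], [v_6], [v_7], [v_8]
  1-simplices (27): (27 of them)
  2-simplices (18): (18 of them)

giving chain groups C_0 ≅ Z^9, C_1 ≅ Z^27, C_2 ≅ Z^18.

∂_1: C_1 → C_0 is given by ∂[p,q] = [q] − [p].
This gives a 9×27 integer matrix of rank 8; reducing to Smith normal form yields diagonal entries (1,1,1,1,1,1,1,1).

The boundary map ∂_2: C_2 → C_1 acts by ∂[p,q,r] = [q,r] − [p,r] + [p,q]. For instance
  ∂[v_3,v_4,v_7] = [v_4,v_7] − [v_3,v_7] + [v_3,v_4],
  ∂[v_0,v_1,v_8] = [v_1,v_8] − [v_0,v_8] + [v_0,v_1].
The 27×18 boundary matrix has rank 17 and Smith normal form diag(1,1,1,1,1,1,1,1,1,1,1,1,1,1,1,1,1).

Reading off H_k = ker ∂_k / im ∂_{k+1}:

  H_0: rank C_0 − rank ∂_1 = 9 − 8 = 1, and the invariant factors of ∂_1 are all 1, so H_0 = Z.
  H_1: rank ker ∂_1 − rank ∂_2 = (27 − 8) − 17 = 2, and the invariant factors of ∂_2 are all 1, so H_1 = Z^2.
  H_2: rank ker ∂_2 − rank ∂_3 = (18 − 17) − 0 = 1, and there is no ∂_3, so H_2 = Z.

(K is a triangulation of the torus T^2.)

H_0 = Z,  H_1 = Z^2,  H_2 = Z.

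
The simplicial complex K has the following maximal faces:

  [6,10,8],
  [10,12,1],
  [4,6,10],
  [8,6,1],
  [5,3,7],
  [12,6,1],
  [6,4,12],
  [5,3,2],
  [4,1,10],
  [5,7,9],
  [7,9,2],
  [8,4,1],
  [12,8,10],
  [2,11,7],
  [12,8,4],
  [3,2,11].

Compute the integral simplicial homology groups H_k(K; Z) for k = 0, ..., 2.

H_0 ≅ Z^2,  H_1 ≅ Z ⊕ Z_2,  H_2 = 0.

Take the total order 1 < 2 < 3 < 4 < 5 < 6 < 7 < 8 < 9 < 10 < 11 < 12 on the vertex set. Then K (dimension 2) consists of the simplices:

  0-simplices (12): [1], [2], [3], [4], [5], [6], [7], [8], [9], [10], [11], [12]
  1-simplices (27): (27 of them)
  2-simplices (16): [1,4,8], [1,4,10], [1,6,8], [1,6,12], [1,10,12], [2,3,5], [2,3,11], [2,7,9], [2,7,11], [3,5,7], [4,6,10], [4,6,12], [4,8,12], [5,7,9], [6,8,10], [8,10,12]

Hence C_0 ≅ Z^12, C_1 ≅ Z^27, C_2 ≅ Z^16.

Boundary ∂_1: C_1 → C_0 maps an edge to its endpoints' difference, ∂[p,q] = q − p.
The 12×27 boundary matrix has rank 10 and Smith normal form diag(1,1,1,1,1,1,1,1,1,1).

∂_2: C_2 → C_1 maps a triangle to the signed sum of its edges. For instance
  ∂[2,3,11] = [3,11] − [2,11] + [2,3],
  ∂[2,7,11] = [7,11] − [2,11] + [2,7].
As a 27×16 matrix over Z this has rank 16, with invariant factors (1,1,1,1,1,1,1,1,1,1,1,1,1,1,1,2).

Computing H_k = (kernel of ∂_k) / (image of ∂_{k+1}):

  H_0: rank C_0 − rank ∂_1 = 12 − 10 = 2, and the invariant factors of ∂_1 are all 1, so H_0 ≅ Z^2.
  H_1: rank ker ∂_1 − rank ∂_2 = (27 − 10) − 16 = 1, and ∂_2 has invariant factor 2 > 1, so H_1 ≅ Z ⊕ Z_2.
  H_2: rank ker ∂_2 − rank ∂_3 = (16 − 16) − 0 = 0, and there is no ∂_3, so H_2 ≅ 0.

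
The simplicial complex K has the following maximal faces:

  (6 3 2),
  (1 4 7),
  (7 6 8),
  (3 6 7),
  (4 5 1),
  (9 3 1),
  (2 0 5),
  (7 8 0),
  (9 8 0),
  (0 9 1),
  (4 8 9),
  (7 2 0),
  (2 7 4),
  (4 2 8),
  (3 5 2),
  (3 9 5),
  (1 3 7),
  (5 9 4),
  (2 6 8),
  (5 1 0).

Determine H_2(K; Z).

H_2 ≅ 0.

Order the vertices as 0 < 1 < 2 < 3 < 4 < 5 < 6 < 7 < 8 < 9. Listing each simplex with vertices in this order, K has dimension 2 with simplices:

  0-simplices (10): [0], [1], [2], [3], [4], [5], [6], [7], [8], [9]
  1-simplices (30): (30 of them)
  2-simplices (20): (20 of them)

so the chain groups are C_0 ≅ Z^10, C_1 ≅ Z^30, C_2 ≅ Z^20.

∂_1: C_1 → C_0 maps an edge to its endpoints' difference, ∂[p,q] = q − p. For instance
  ∂[4,8] = [8] − [4].
This gives a 10×30 integer matrix of rank 9; reducing to Smith normal form yields diagonal entries (1,1,1,1,1,1,1,1,1).

Boundary ∂_2: C_2 → C_1 maps a triangle to the signed sum of its edges. For instance
  ∂[0,8,9] = [8,9] − [0,9] + [0,8],
  ∂[2,3,6] = [3,6] − [2,6] + [2,3].
The resulting 30×20 matrix has rank 20, and its Smith normal form has invariant factors (1,1,1,1,1,1,1,1,1,1,1,1,1,1,1,1,1,1,1,2).

Computing H_k = (kernel of ∂_k) / (image of ∂_{k+1}):

  H_2: rank ker ∂_2 − rank ∂_3 = (20 − 20) − 0 = 0, and there is no ∂_3, so H_2 = 0.

(K is a triangulation of the Klein bottle.)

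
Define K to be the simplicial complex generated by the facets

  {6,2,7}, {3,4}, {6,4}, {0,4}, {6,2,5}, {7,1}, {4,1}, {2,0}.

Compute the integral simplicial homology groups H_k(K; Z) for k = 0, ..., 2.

H_0 ≅ Z,  H_1 ≅ Z^2,  H_2 = 0.

Take the total order 0 < 1 < 2 < 3 < 4 < 5 < 6 < 7 on the vertex set. Then K (dimension 2) consists of the simplices:

  0-simplices (8): [0], [1], [2], [3], [4], [5], [6], [7]
  1-simplices (11): [0,2], [0,4], [1,4], [1,7], [2,5], [2,6], [2,7], [3,4], [4,6], [5,6], [6,7]
  2-simplices (2): [2,5,6], [2,6,7]

giving chain groups C_0 ≅ Z^8, C_1 ≅ Z^11, C_2 ≅ Z^2.

The boundary map ∂_1: C_1 → C_0 sends each edge [p,q] (with p < q) to q − p.
The resulting 8×11 matrix has rank 7, and its Smith normal form has invariant factors (1,1,1,1,1,1,1).

The boundary map ∂_2: C_2 → C_1 maps a triangle to the signed sum of its edges. For instance
  ∂[2,6,7] = [6,7] − [2,7] + [2,6],
  ∂[2,5,6] = [5,6] − [2,6] + [2,5].
As a 11×2 matrix over Z this has rank 2, with invariant factors (1,1).

From H_k ≅ ker(∂_k) / im(∂_{k+1}) we obtain:

  H_0: rank C_0 − rank ∂_1 = 8 − 7 = 1, and the invariant factors of ∂_1 are all 1, so H_0 = Z.
  H_1: rank ker ∂_1 − rank ∂_2 = (11 − 7) − 2 = 2, and the invariant factors of ∂_2 are all 1, so H_1 = Z^2.
  H_2: rank ker ∂_2 − rank ∂_3 = (2 − 2) − 0 = 0, and there is no ∂_3, so H_2 = 0.

As a check, the Euler characteristic is 8 − 11 + 2 = -1, which agrees with 1 − 2 + 0 = -1.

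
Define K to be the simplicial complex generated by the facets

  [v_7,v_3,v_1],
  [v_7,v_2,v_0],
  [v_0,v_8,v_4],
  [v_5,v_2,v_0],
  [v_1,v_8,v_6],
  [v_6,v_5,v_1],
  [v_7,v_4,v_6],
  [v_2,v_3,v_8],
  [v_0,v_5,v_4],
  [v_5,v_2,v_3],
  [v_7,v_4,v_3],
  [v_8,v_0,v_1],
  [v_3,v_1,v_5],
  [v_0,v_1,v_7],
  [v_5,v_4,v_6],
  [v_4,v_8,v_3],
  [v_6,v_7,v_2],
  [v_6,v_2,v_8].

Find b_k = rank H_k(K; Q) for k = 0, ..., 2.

We work with the vertex ordering v_0 < v_1 < v_2 < v_3 < v_4 < v_5 < v_6 < v_7 < v_8. The simplices of K, each written with vertices in increasing order, are:

  0-simplices (9): [v_0], [v_1], [v_2], [v_3], [v_4], [v_5], [v_6], [v_7], [v_8]
  1-simplices (27): (27 of them)
  2-simplices (18): (18 of them)

giving chain groups C_0 ≅ Z^9, C_1 ≅ Z^27, C_2 ≅ Z^18.

The boundary map ∂_1: C_1 → C_0 sends each edge [p,q] (with p < q) to q − p. For instance
  ∂[v_3,v_8] = [v_8] − [v_3].
As a 9×27 matrix over Z this has rank 8, with invariant factors (1,1,1,1,1,1,1,1).

Boundary ∂_2: C_2 → C_1 sends each 2-simplex [p,q,r] to [q,r] − [p,r] + [p,q]. For instance
  ∂[v_2,v_6,v_7] = [v_6,v_7] − [v_2,v_7] + [v_2,v_6],
  ∂[v_3,v_4,v_8] = [v_4,v_8] − [v_3,v_8] + [v_3,v_4].
The resulting 27×18 matrix has rank 17, and its Smith normal form has invariant factors (1,1,1,1,1,1,1,1,1,1,1,1,1,1,1,1,1).

From H_k ≅ ker(∂_k) / im(∂_{k+1}) we obtain:

  H_0: rank C_0 − rank ∂_1 = 9 − 8 = 1, and the invariant factors of ∂_1 are all 1, so H_0 ≅ Z.
  H_1: rank ker ∂_1 − rank ∂_2 = (27 − 8) − 17 = 2, and the invariant factors of ∂_2 are all 1, so H_1 ≅ Z^2.
  H_2: rank ker ∂_2 − rank ∂_3 = (18 − 17) − 0 = 1, and there is no ∂_3, so H_2 ≅ Z.

As a check, the Euler characteristic is 9 − 27 + 18 = 0, which agrees with 1 − 2 + 1 = 0.
(K is a triangulation of the torus T^2.)

Hence the Betti numbers are b_0 = 1, b_1 = 2, b_2 = 1.

b_0 = 1, b_1 = 2, b_2 = 1.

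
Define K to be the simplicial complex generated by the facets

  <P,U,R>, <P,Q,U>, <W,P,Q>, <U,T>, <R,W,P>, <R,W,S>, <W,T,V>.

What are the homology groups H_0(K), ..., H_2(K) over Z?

We work with the vertex ordering P < Q < R < S < T < U < V < W. The simplices of K, each written with vertices in increasing order, are:

  0-simplices (8): P, Q, R, S, T, U, V, W
  1-simplices (14): PQ, PR, PU, PW, QU, QW, RS, RU, RW, SW, TU, TV, TW, VW
  2-simplices (6): PQU, PQW, PRU, PRW, RSW, TVW

Hence C_0 ≅ Z^8, C_1 ≅ Z^14, C_2 ≅ Z^6.

∂_1: C_1 → C_0 sends each edge [p,q] (with p < q) to q − p. For instance
  ∂PR = R − P.
The 8×14 boundary matrix has rank 7 and Smith normal form diag(1,1,1,1,1,1,1).

Boundary ∂_2: C_2 → C_1 sends each 2-simplex [p,q,r] to [q,r] − [p,r] + [p,q]. For instance
  ∂TVW = VW − TW + TV,
  ∂PRW = RW − PW + PR.
As a 14×6 matrix over Z this has rank 6, with invariant factors (1,1,1,1,1,1).

Now H_k = ker ∂_k / im ∂_{k+1}, so:

  H_0: rank C_0 − rank ∂_1 = 8 − 7 = 1, and the invariant factors of ∂_1 are all 1, so H_0 ≅ Z.
  H_1: rank ker ∂_1 − rank ∂_2 = (14 − 7) − 6 = 1, and the invariant factors of ∂_2 are all 1, so H_1 ≅ Z.
  H_2: rank ker ∂_2 − rank ∂_3 = (6 − 6) − 0 = 0, and there is no ∂_3, so H_2 ≅ 0.

H_0 = Z,  H_1 = Z,  H_2 = 0.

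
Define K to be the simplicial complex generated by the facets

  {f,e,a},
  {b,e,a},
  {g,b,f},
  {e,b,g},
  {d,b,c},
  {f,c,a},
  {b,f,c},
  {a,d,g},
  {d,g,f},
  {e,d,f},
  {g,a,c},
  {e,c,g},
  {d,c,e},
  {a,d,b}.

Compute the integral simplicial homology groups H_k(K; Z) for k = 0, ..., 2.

H_0 ≅ Z,  H_1 ≅ Z^2,  H_2 ≅ Z.

Take the total order a < b < c < d < e < f < g on the vertex set. Then K (dimension 2) consists of the simplices:

  0-simplices (7): a, b, c, d, e, f, g
  1-simplices (21): ab, ac, ad, ae, af, ag, bc, bd, be, bf, bg, cd, ce, cf, cg, de, df, dg, ef, eg, fg
  2-simplices (14): abd, abe, acf, acg, adg, aef, bcd, bcf, beg, bfg, cde, ceg, def, dfg

Hence C_0 ≅ Z^7, C_1 ≅ Z^21, C_2 ≅ Z^14.

∂_1: C_1 → C_0 maps an edge to its endpoints' difference, ∂[p,q] = q − p.
As a 7×21 matrix over Z this has rank 6, with invariant factors (1,1,1,1,1,1).

The boundary map ∂_2: C_2 → C_1 sends each 2-simplex [p,q,r] to [q,r] − [p,r] + [p,q]. For instance
  ∂bcd = cd − bd + bc,
  ∂abd = bd − ad + ab.
This gives a 21×14 integer matrix of rank 13; reducing to Smith normal form yields diagonal entries (1,1,1,1,1,1,1,1,1,1,1,1,1).

Computing H_k = (kernel of ∂_k) / (image of ∂_{k+1}):

  H_0: rank C_0 − rank ∂_1 = 7 − 6 = 1, and the invariant factors of ∂_1 are all 1, so H_0 = Z.
  H_1: rank ker ∂_1 − rank ∂_2 = (21 − 6) − 13 = 2, and the invariant factors of ∂_2 are all 1, so H_1 = Z^2.
  H_2: rank ker ∂_2 − rank ∂_3 = (14 − 13) − 0 = 1, and there is no ∂_3, so H_2 = Z.

(K is a triangulation of the torus T^2.)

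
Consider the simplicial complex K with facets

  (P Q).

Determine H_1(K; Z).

H_1 ≅ 0.

Order the vertices as P < Q. Listing each simplex with vertices in this order, K has dimension 1 with simplices:

  0-simplices (2): P, Q
  1-simplices (1): PQ

so the chain groups are C_0 ≅ Z^2, C_1 ≅ Z^1.

∂_1: C_1 → C_0 maps an edge to its endpoints' difference, ∂[p,q] = q − p.
The 2×1 boundary matrix has rank 1 and Smith normal form diag(1).

Computing H_k = (kernel of ∂_k) / (image of ∂_{k+1}):

  H_1: rank ker ∂_1 − rank ∂_2 = (1 − 1) − 0 = 0, and there is no ∂_2, so H_1 = 0.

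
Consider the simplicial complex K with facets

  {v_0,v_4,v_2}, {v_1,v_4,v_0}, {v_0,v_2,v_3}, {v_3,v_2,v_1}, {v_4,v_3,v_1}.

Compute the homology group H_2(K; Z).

H_2 ≅ 0.

Fix the vertex order v_0 < v_1 < v_2 < v_3 < v_4 and write every simplex with vertices in increasing order. Then dim K = 2 and the simplices of K are:

  0-simplices (5): [v_0], [v_1], [v_2], [v_3], [v_4]
  1-simplices (10): [v_0,v_1], [v_0,v_2], [v_0,v_3], [v_0,v_4], [v_1,v_2], [v_1,v_3], [v_1,v_4], [v_2,v_3], [v_2,v_4], [v_3,v_4]
  2-simplices (5): [v_0,v_1,v_4], [v_0,v_2,v_3], [v_0,v_2,v_4], [v_1,v_2,v_3], [v_1,v_3,v_4]

so the chain groups are C_0 ≅ Z^5, C_1 ≅ Z^10, C_2 ≅ Z^5.

∂_1: C_1 → C_0 is given by ∂[p,q] = [q] − [p]. For instance
  ∂[v_0,v_2] = [v_2] − [v_0].
As a 5×10 matrix over Z this has rank 4, with invariant factors (1,1,1,1).

The boundary map ∂_2: C_2 → C_1 maps a triangle to the signed sum of its edges. For instance
  ∂[v_0,v_1,v_4] = [v_1,v_4] − [v_0,v_4] + [v_0,v_1],
  ∂[v_1,v_3,v_4] = [v_3,v_4] − [v_1,v_4] + [v_1,v_3].
As a 10×5 matrix over Z this has rank 5, with invariant factors (1,1,1,1,1).

Reading off H_k = ker ∂_k / im ∂_{k+1}:

  H_2: rank ker ∂_2 − rank ∂_3 = (5 − 5) − 0 = 0, and there is no ∂_3, so H_2 ≅ 0.

(K is a triangulation of the Möbius band.)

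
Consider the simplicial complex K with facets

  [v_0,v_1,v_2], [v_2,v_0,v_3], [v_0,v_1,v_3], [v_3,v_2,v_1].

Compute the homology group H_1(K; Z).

H_1 ≅ 0.

Take the total order v_0 < v_1 < v_2 < v_3 on the vertex set. Then K (dimension 2) consists of the simplices:

  0-simplices (4): [v_0], [v_1], [v_2], [v_3]
  1-simplices (6): [v_0,v_1], [v_0,v_2], [v_0,v_3], [v_1,v_2], [v_1,v_3], [v_2,v_3]
  2-simplices (4): [v_0,v_1,v_2], [v_0,v_1,v_3], [v_0,v_2,v_3], [v_1,v_2,v_3]

giving chain groups C_0 ≅ Z^4, C_1 ≅ Z^6, C_2 ≅ Z^4.

∂_1: C_1 → C_0 maps an edge to its endpoints' difference, ∂[p,q] = q − p. For instance
  ∂[v_0,v_3] = [v_3] − [v_0].
The resulting 4×6 matrix has rank 3, and its Smith normal form has invariant factors (1,1,1).

Boundary ∂_2: C_2 → C_1 sends each 2-simplex [p,q,r] to [q,r] − [p,r] + [p,q]. For instance
  ∂[v_1,v_2,v_3] = [v_2,v_3] − [v_1,v_3] + [v_1,v_2],
  ∂[v_0,v_2,v_3] = [v_2,v_3] − [v_0,v_3] + [v_0,v_2].
The 6×4 boundary matrix has rank 3 and Smith normal form diag(1,1,1).

Computing H_k = (kernel of ∂_k) / (image of ∂_{k+1}):

  H_1: rank ker ∂_1 − rank ∂_2 = (6 − 3) − 3 = 0, and the invariant factors of ∂_2 are all 1, so H_1 ≅ 0.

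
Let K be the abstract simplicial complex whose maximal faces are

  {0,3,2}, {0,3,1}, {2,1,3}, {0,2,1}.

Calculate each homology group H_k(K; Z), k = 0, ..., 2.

K has 4 vertices, 6 edges, 4 triangles.
rank ∂_0 = 0, rank ∂_1 = 3 ⇒ b_0 = 4 − 0 − 3 = 1; all invariant factors of ∂_1 are 1 so no torsion. So H_0 ≅ Z.
rank ∂_1 = 3, rank ∂_2 = 3 ⇒ b_1 = 6 − 3 − 3 = 0; all invariant factors of ∂_2 are 1 so no torsion. So H_1 ≅ 0.
rank ∂_2 = 3, rank ∂_3 = 0 ⇒ b_2 = 4 − 3 − 0 = 1. So H_2 ≅ Z.

H_0 = Z,  H_1 = 0,  H_2 = Z.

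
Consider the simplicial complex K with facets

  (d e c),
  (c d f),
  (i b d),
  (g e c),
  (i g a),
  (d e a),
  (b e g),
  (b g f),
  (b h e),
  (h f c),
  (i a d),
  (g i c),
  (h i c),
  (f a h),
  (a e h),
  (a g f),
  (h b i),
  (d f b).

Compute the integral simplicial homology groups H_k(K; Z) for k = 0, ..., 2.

We work with the vertex ordering a < b < c < d < e < f < g < h < i. The simplices of K, each written with vertices in increasing order, are:

  0-simplices (9): a, b, c, d, e, f, g, h, i
  1-simplices (27): ad, ae, af, ag, ah, ai, bd, be, bf, bg, bh, bi, cd, ce, cf, cg, ch, ci, de, df, di, eg, eh, fg, fh, gi, hi
  2-simplices (18): ade, adi, aeh, afg, afh, agi, bdf, bdi, beg, beh, bfg, bhi, cde, cdf, ceg, cfh, cgi, chi

Hence C_0 ≅ Z^9, C_1 ≅ Z^27, C_2 ≅ Z^18.

The boundary map ∂_1: C_1 → C_0 maps an edge to its endpoints' difference, ∂[p,q] = q − p. For instance
  ∂af = f − a.
As a 9×27 matrix over Z this has rank 8, with invariant factors (1,1,1,1,1,1,1,1).

∂_2: C_2 → C_1 maps a triangle to the signed sum of its edges. For instance
  ∂adi = di − ai + ad,
  ∂aeh = eh − ah + ae.
As a 27×18 matrix over Z this has rank 17, with invariant factors (1,1,1,1,1,1,1,1,1,1,1,1,1,1,1,1,1).

Reading off H_k = ker ∂_k / im ∂_{k+1}:

  H_0: rank C_0 − rank ∂_1 = 9 − 8 = 1, and the invariant factors of ∂_1 are all 1, so H_0 = Z.
  H_1: rank ker ∂_1 − rank ∂_2 = (27 − 8) − 17 = 2, and the invariant factors of ∂_2 are all 1, so H_1 = Z^2.
  H_2: rank ker ∂_2 − rank ∂_3 = (18 − 17) − 0 = 1, and there is no ∂_3, so H_2 = Z.

As a check, the Euler characteristic is 9 − 27 + 18 = 0, which agrees with 1 − 2 + 1 = 0.
(K is a triangulation of the torus T^2.)

H_0 ≅ Z,  H_1 ≅ Z^2,  H_2 ≅ Z.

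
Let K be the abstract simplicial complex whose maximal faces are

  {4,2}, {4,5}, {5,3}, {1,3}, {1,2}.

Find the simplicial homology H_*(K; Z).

Order the vertices as 1 < 2 < 3 < 4 < 5. Listing each simplex with vertices in this order, K has dimension 1 with simplices:

  0-simplices (5): [1], [2], [3], [4], [5]
  1-simplices (5): [1,2], [1,3], [2,4], [3,5], [4,5]

Hence C_0 ≅ Z^5, C_1 ≅ Z^5.

∂_1: C_1 → C_0 sends each edge [p,q] (with p < q) to q − p. For instance
  ∂[1,2] = [2] − [1].
The 5×5 boundary matrix has rank 4 and Smith normal form diag(1,1,1,1).

Computing H_k = (kernel of ∂_k) / (image of ∂_{k+1}):

  H_0: rank C_0 − rank ∂_1 = 5 − 4 = 1, and the invariant factors of ∂_1 are all 1, so H_0 = Z.
  H_1: rank ker ∂_1 − rank ∂_2 = (5 − 4) − 0 = 1, and there is no ∂_2, so H_1 = Z.

As a check, the Euler characteristic is 5 − 5 = 0, which agrees with 1 − 1 = 0.

H_0 = Z,  H_1 = Z.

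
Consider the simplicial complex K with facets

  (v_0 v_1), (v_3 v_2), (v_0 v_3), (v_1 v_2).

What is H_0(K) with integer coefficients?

Take the total order v_0 < v_1 < v_2 < v_3 on the vertex set. Then K (dimension 1) consists of the simplices:

  0-simplices (4): [v_0], [v_1], [v_2], [v_3]
  1-simplices (4): [v_0,v_1], [v_0,v_3], [v_1,v_2], [v_2,v_3]

giving chain groups C_0 ≅ Z^4, C_1 ≅ Z^4.

The boundary map ∂_1: C_1 → C_0 is given by ∂[p,q] = [q] − [p].
This gives a 4×4 integer matrix of rank 3; reducing to Smith normal form yields diagonal entries (1,1,1).

Reading off H_k = ker ∂_k / im ∂_{k+1}:

  H_0: rank C_0 − rank ∂_1 = 4 − 3 = 1, and the invariant factors of ∂_1 are all 1, so H_0 ≅ Z.

H_0 ≅ Z.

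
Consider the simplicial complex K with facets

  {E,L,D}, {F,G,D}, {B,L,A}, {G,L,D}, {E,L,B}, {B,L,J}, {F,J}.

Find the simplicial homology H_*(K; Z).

Order the vertices as A < B < D < E < F < G < J < L. Listing each simplex with vertices in this order, K has dimension 2 with simplices:

  0-simplices (8): A, B, D, E, F, G, J, L
  1-simplices (14): AB, AL, BE, BJ, BL, DE, DF, DG, DL, EL, FG, FJ, GL, JL
  2-simplices (6): ABL, BEL, BJL, DEL, DFG, DGL

so the chain groups are C_0 ≅ Z^8, C_1 ≅ Z^14, C_2 ≅ Z^6.

∂_1: C_1 → C_0 sends each edge [p,q] (with p < q) to q − p.
As a 8×14 matrix over Z this has rank 7, with invariant factors (1,1,1,1,1,1,1).

∂_2: C_2 → C_1 maps a triangle to the signed sum of its edges. For instance
  ∂ABL = BL − AL + AB,
  ∂DGL = GL − DL + DG.
As a 14×6 matrix over Z this has rank 6, with invariant factors (1,1,1,1,1,1).

Computing H_k = (kernel of ∂_k) / (image of ∂_{k+1}):

  H_0: rank C_0 − rank ∂_1 = 8 − 7 = 1, and the invariant factors of ∂_1 are all 1, so H_0 = Z.
  H_1: rank ker ∂_1 − rank ∂_2 = (14 − 7) − 6 = 1, and the invariant factors of ∂_2 are all 1, so H_1 = Z.
  H_2: rank ker ∂_2 − rank ∂_3 = (6 − 6) − 0 = 0, and there is no ∂_3, so H_2 = 0.

H_0 ≅ Z,  H_1 ≅ Z,  H_2 = 0.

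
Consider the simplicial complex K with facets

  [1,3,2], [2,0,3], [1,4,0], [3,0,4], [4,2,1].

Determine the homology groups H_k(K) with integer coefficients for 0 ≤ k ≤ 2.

H_0 = Z,  H_1 = Z,  H_2 = 0.

Order the vertices as 0 < 1 < 2 < 3 < 4. Listing each simplex with vertices in this order, K has dimension 2 with simplices:

  0-simplices (5): [0], [1], [2], [3], [4]
  1-simplices (10): [0,1], [0,2], [0,3], [0,4], [1,2], [1,3], [1,4], [2,3], [2,4], [3,4]
  2-simplices (5): [0,1,4], [0,2,3], [0,3,4], [1,2,3], [1,2,4]

giving chain groups C_0 ≅ Z^5, C_1 ≅ Z^10, C_2 ≅ Z^5.

∂_1: C_1 → C_0 sends each edge [p,q] (with p < q) to q − p. For instance
  ∂[0,1] = [1] − [0].
As a 5×10 matrix over Z this has rank 4, with invariant factors (1,1,1,1).

The boundary map ∂_2: C_2 → C_1 maps a triangle to the signed sum of its edges. For instance
  ∂[0,3,4] = [3,4] − [0,4] + [0,3],
  ∂[1,2,4] = [2,4] − [1,4] + [1,2].
As a 10×5 matrix over Z this has rank 5, with invariant factors (1,1,1,1,1).

Reading off H_k = ker ∂_k / im ∂_{k+1}:

  H_0: rank C_0 − rank ∂_1 = 5 − 4 = 1, and the invariant factors of ∂_1 are all 1, so H_0 = Z.
  H_1: rank ker ∂_1 − rank ∂_2 = (10 − 4) − 5 = 1, and the invariant factors of ∂_2 are all 1, so H_1 = Z.
  H_2: rank ker ∂_2 − rank ∂_3 = (5 − 5) − 0 = 0, and there is no ∂_3, so H_2 = 0.

As a check, the Euler characteristic is 5 − 10 + 5 = 0, which agrees with 1 − 1 + 0 = 0.
(K is a triangulation of the Möbius band.)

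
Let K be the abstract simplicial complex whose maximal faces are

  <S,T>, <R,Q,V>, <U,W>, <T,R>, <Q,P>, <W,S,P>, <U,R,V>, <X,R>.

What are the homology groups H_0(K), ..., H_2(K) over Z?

Order the vertices as P < Q < R < S < T < U < V < W < X. Listing each simplex with vertices in this order, K has dimension 2 with simplices:

  0-simplices (9): P, Q, R, S, T, U, V, W, X
  1-simplices (13): PQ, PS, PW, QR, QV, RT, RU, RV, RX, ST, SW, UV, UW
  2-simplices (3): PSW, QRV, RUV

Hence C_0 ≅ Z^9, C_1 ≅ Z^13, C_2 ≅ Z^3.

∂_1: C_1 → C_0 maps an edge to its endpoints' difference, ∂[p,q] = q − p.
As a 9×13 matrix over Z this has rank 8, with invariant factors (1,1,1,1,1,1,1,1).

The boundary map ∂_2: C_2 → C_1 acts by ∂[p,q,r] = [q,r] − [p,r] + [p,q]. For instance
  ∂QRV = RV − QV + QR,
  ∂RUV = UV − RV + RU.
The resulting 13×3 matrix has rank 3, and its Smith normal form has invariant factors (1,1,1).

Now H_k = ker ∂_k / im ∂_{k+1}, so:

  H_0: rank C_0 − rank ∂_1 = 9 − 8 = 1, and the invariant factors of ∂_1 are all 1, so H_0 ≅ Z.
  H_1: rank ker ∂_1 − rank ∂_2 = (13 − 8) − 3 = 2, and the invariant factors of ∂_2 are all 1, so H_1 ≅ Z^2.
  H_2: rank ker ∂_2 − rank ∂_3 = (3 − 3) − 0 = 0, and there is no ∂_3, so H_2 ≅ 0.

H_0 ≅ Z,  H_1 ≅ Z^2,  H_2 = 0.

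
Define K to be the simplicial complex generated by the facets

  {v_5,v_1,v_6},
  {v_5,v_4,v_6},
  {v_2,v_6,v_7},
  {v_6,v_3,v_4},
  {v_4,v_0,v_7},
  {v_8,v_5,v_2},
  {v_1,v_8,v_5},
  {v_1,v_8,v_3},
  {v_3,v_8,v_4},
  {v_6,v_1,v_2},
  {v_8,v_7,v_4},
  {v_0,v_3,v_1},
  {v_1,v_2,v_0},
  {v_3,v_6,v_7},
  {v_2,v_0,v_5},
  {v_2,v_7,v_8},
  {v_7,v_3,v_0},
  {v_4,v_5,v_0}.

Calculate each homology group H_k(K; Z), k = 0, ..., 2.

H_0 = Z,  H_1 = Z ⊕ Z/2Z,  H_2 = 0.

We work with the vertex ordering v_0 < v_1 < v_2 < v_3 < v_4 < v_5 < v_6 < v_7 < v_8. The simplices of K, each written with vertices in increasing order, are:

  0-simplices (9): [v_0], [v_1], [v_2], [v_3], [v_4], [v_5], [v_6], [v_7], [v_8]
  1-simplices (27): (27 of them)
  2-simplices (18): (18 of them)

so the chain groups are C_0 ≅ Z^9, C_1 ≅ Z^27, C_2 ≅ Z^18.

Boundary ∂_1: C_1 → C_0 is given by ∂[p,q] = [q] − [p]. For instance
  ∂[v_4,v_8] = [v_8] − [v_4].
As a 9×27 matrix over Z this has rank 8, with invariant factors (1,1,1,1,1,1,1,1).

Boundary ∂_2: C_2 → C_1 acts by ∂[p,q,r] = [q,r] − [p,r] + [p,q]. For instance
  ∂[v_4,v_7,v_8] = [v_7,v_8] − [v_4,v_8] + [v_4,v_7],
  ∂[v_3,v_4,v_8] = [v_4,v_8] − [v_3,v_8] + [v_3,v_4].
This gives a 27×18 integer matrix of rank 18; reducing to Smith normal form yields diagonal entries (1,1,1,1,1,1,1,1,1,1,1,1,1,1,1,1,1,2).

Now H_k = ker ∂_k / im ∂_{k+1}, so:

  H_0: rank C_0 − rank ∂_1 = 9 − 8 = 1, and the invariant factors of ∂_1 are all 1, so H_0 ≅ Z.
  H_1: rank ker ∂_1 − rank ∂_2 = (27 − 8) − 18 = 1, and ∂_2 has invariant factor 2 > 1, so H_1 ≅ Z ⊕ Z/2Z.
  H_2: rank ker ∂_2 − rank ∂_3 = (18 − 18) − 0 = 0, and there is no ∂_3, so H_2 ≅ 0.

As a check, the Euler characteristic is 9 − 27 + 18 = 0, which agrees with 1 − 1 + 0 = 0.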